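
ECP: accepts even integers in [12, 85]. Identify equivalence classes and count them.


Constraint: even integers in [12, 85]
Class 1: x < 12 — out-of-range invalid
Class 2: x in [12,85] but odd — wrong type invalid
Class 3: x in [12,85] and even — valid
Class 4: x > 85 — out-of-range invalid
Total equivalence classes: 4

4 equivalence classes


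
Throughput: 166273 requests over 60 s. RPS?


Formula: throughput = requests / seconds
throughput = 166273 / 60
throughput = 2771.22 requests/second

2771.22 requests/second


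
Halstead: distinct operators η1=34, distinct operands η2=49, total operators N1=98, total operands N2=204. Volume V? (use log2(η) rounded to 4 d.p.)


Formula: V = N * log2(η), where N = N1 + N2 and η = η1 + η2
η = 34 + 49 = 83
N = 98 + 204 = 302
log2(83) ≈ 6.3750
V = 302 * 6.3750 = 1925.25

1925.25


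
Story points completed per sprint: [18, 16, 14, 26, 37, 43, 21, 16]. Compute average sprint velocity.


Formula: Avg velocity = Total points / Number of sprints
Points: [18, 16, 14, 26, 37, 43, 21, 16]
Sum = 18 + 16 + 14 + 26 + 37 + 43 + 21 + 16 = 191
Avg velocity = 191 / 8 = 23.88 points/sprint

23.88 points/sprint


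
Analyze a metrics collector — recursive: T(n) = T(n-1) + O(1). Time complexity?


Reasoning: linear recursion with constant work per frame
Complexity: O(n)

O(n)


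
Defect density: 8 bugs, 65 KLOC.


Defect density = defects / KLOC
Defect density = 8 / 65
Defect density = 0.123 defects/KLOC

0.123 defects/KLOC


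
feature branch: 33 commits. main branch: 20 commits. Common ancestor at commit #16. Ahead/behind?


Common ancestor: commit #16
feature commits after divergence: 33 - 16 = 17
main commits after divergence: 20 - 16 = 4
feature is 17 commits ahead of main
main is 4 commits ahead of feature

feature ahead: 17, main ahead: 4


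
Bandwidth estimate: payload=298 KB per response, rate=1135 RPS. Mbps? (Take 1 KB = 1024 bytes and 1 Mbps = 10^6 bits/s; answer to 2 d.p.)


Formula: Mbps = payload_bytes * RPS * 8 / 1e6
Payload per request = 298 KB = 298 * 1024 = 305152 bytes
Total bytes/sec = 305152 * 1135 = 346347520
Total bits/sec = 346347520 * 8 = 2770780160
Mbps = 2770780160 / 1e6 = 2770.78

2770.78 Mbps


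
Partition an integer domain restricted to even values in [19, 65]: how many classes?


Constraint: even integers in [19, 65]
Class 1: x < 19 — out-of-range invalid
Class 2: x in [19,65] but odd — wrong type invalid
Class 3: x in [19,65] and even — valid
Class 4: x > 65 — out-of-range invalid
Total equivalence classes: 4

4 equivalence classes


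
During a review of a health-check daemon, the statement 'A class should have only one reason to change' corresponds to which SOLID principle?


This describes the Single Responsibility Principle (SRP)

Single Responsibility Principle (SRP)


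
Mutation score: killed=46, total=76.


Mutation score = killed / total * 100
Mutation score = 46 / 76 * 100
Mutation score = 60.53%

60.53%


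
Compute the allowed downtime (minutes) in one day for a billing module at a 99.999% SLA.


Formula: allowed downtime = period * (100 - SLA) / 100
Period (day) = 1440 minutes
Unavailability fraction = (100 - 99.999) / 100
Allowed downtime = 1440 * (100 - 99.999) / 100
Allowed downtime = 0.0144 minutes

0.0144 minutes


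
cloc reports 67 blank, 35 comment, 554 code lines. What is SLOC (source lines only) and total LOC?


Total LOC = blank + comment + code
Total LOC = 67 + 35 + 554 = 656
SLOC (source only) = code = 554

Total LOC: 656, SLOC: 554


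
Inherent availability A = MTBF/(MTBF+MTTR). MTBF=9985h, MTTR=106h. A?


Availability = MTBF / (MTBF + MTTR)
Availability = 9985 / (9985 + 106)
Availability = 9985 / 10091
Availability = 98.9496%

98.9496%


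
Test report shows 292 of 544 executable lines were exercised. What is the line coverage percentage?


Coverage = covered / total * 100
Coverage = 292 / 544 * 100
Coverage = 53.68%

53.68%


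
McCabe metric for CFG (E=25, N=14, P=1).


Formula: V(G) = E - N + 2P
V(G) = 25 - 14 + 2*1
V(G) = 11 + 2
V(G) = 13

13


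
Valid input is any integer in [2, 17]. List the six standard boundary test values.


Range: [2, 17]
Boundaries: just below min, min, min+1, max-1, max, just above max
Values: [1, 2, 3, 16, 17, 18]

[1, 2, 3, 16, 17, 18]


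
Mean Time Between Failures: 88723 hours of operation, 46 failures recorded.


Formula: MTBF = Total operating time / Number of failures
MTBF = 88723 / 46
MTBF = 1928.76 hours

1928.76 hours


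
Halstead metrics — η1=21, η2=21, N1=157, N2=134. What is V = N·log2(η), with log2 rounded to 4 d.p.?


Formula: V = N * log2(η), where N = N1 + N2 and η = η1 + η2
η = 21 + 21 = 42
N = 157 + 134 = 291
log2(42) ≈ 5.3923
V = 291 * 5.3923 = 1569.16

1569.16


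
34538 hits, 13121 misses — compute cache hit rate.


Formula: hit rate = hits / (hits + misses) * 100
hit rate = 34538 / (34538 + 13121) * 100
hit rate = 34538 / 47659 * 100
hit rate = 72.47%

72.47%


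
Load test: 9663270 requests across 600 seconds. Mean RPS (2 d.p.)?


Formula: throughput = requests / seconds
throughput = 9663270 / 600
throughput = 16105.45 requests/second

16105.45 requests/second


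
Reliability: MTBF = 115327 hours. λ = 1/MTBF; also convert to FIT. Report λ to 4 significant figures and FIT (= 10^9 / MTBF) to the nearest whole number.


Formula: λ = 1 / MTBF; FIT = λ × 1e9 = 1e9 / MTBF
λ = 1 / 115327 ≈ 8.671e-06 failures/hour
FIT = 1e9 / 115327 ≈ 8671 failures per 1e9 hours (nearest whole number)

λ = 8.671e-06 /h, FIT = 8671


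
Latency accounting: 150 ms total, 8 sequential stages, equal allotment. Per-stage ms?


Formula: per_stage = total_budget / stages
per_stage = 150 / 8
per_stage = 18.75 ms

18.75 ms


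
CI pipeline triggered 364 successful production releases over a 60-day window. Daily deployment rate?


Formula: deployments per day = releases / days
= 364 / 60
= 6.067 deploys/day
(equivalently, 42.47 deploys/week)

6.067 deploys/day


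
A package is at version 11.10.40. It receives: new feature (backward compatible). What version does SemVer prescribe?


Current: 11.10.40
Change category: 'new feature (backward compatible)' → minor bump
SemVer rule: minor bump → increment MINOR, reset PATCH to 0 (MAJOR unchanged)
New: 11.11.0

11.11.0


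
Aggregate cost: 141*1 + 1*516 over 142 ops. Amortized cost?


Formula: Amortized cost = Total cost / Operations
Total cost = (141 * 1) + (1 * 516)
Total cost = 141 + 516 = 657
Amortized = 657 / 142 = 4.6268

4.6268


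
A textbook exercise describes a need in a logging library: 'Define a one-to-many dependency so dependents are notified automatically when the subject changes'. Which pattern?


This matches the Observer pattern

Observer


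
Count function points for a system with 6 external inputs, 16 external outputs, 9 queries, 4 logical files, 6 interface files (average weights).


UFP = EI*4 + EO*5 + EQ*4 + ILF*10 + EIF*7
UFP = 6*4 + 16*5 + 9*4 + 4*10 + 6*7
UFP = 24 + 80 + 36 + 40 + 42
UFP = 222

222


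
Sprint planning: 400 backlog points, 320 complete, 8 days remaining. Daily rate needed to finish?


Formula: Required rate = Remaining points / Days left
Remaining = 400 - 320 = 80 points
Required rate = 80 / 8 = 10.0 points/day

10.0 points/day


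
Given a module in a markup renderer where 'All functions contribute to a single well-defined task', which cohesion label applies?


Reasoning: Best: single purpose
Type: Functional cohesion

Functional cohesion


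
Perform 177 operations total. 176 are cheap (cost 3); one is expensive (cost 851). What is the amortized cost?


Formula: Amortized cost = Total cost / Operations
Total cost = (176 * 3) + (1 * 851)
Total cost = 528 + 851 = 1379
Amortized = 1379 / 177 = 7.791

7.791


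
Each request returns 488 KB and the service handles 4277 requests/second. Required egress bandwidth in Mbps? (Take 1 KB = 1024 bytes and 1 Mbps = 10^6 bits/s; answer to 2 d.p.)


Formula: Mbps = payload_bytes * RPS * 8 / 1e6
Payload per request = 488 KB = 488 * 1024 = 499712 bytes
Total bytes/sec = 499712 * 4277 = 2137268224
Total bits/sec = 2137268224 * 8 = 17098145792
Mbps = 17098145792 / 1e6 = 17098.15

17098.15 Mbps


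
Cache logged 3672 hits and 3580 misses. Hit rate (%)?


Formula: hit rate = hits / (hits + misses) * 100
hit rate = 3672 / (3672 + 3580) * 100
hit rate = 3672 / 7252 * 100
hit rate = 50.63%

50.63%


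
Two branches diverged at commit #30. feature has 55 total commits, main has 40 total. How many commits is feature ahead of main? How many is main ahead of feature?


Common ancestor: commit #30
feature commits after divergence: 55 - 30 = 25
main commits after divergence: 40 - 30 = 10
feature is 25 commits ahead of main
main is 10 commits ahead of feature

feature ahead: 25, main ahead: 10


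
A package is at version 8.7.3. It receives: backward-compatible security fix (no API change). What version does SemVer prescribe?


Current: 8.7.3
Change category: 'backward-compatible security fix (no API change)' → patch bump
SemVer rule: patch bump → increment PATCH (MAJOR and MINOR unchanged)
New: 8.7.4

8.7.4


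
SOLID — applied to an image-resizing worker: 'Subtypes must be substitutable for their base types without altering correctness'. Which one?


This describes the Liskov Substitution Principle (LSP)

Liskov Substitution Principle (LSP)


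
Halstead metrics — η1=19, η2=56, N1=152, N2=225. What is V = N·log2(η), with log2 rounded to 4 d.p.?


Formula: V = N * log2(η), where N = N1 + N2 and η = η1 + η2
η = 19 + 56 = 75
N = 152 + 225 = 377
log2(75) ≈ 6.2288
V = 377 * 6.2288 = 2348.26

2348.26


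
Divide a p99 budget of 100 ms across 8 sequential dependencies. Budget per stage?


Formula: per_stage = total_budget / stages
per_stage = 100 / 8
per_stage = 12.5 ms

12.5 ms


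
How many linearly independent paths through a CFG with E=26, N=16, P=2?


Formula: V(G) = E - N + 2P
V(G) = 26 - 16 + 2*2
V(G) = 10 + 4
V(G) = 14

14


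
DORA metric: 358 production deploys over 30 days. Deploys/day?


Formula: deployments per day = releases / days
= 358 / 30
= 11.933 deploys/day
(equivalently, 83.53 deploys/week)

11.933 deploys/day


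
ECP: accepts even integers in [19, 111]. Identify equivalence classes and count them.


Constraint: even integers in [19, 111]
Class 1: x < 19 — out-of-range invalid
Class 2: x in [19,111] but odd — wrong type invalid
Class 3: x in [19,111] and even — valid
Class 4: x > 111 — out-of-range invalid
Total equivalence classes: 4

4 equivalence classes


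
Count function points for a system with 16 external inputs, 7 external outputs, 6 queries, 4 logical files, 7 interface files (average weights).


UFP = EI*4 + EO*5 + EQ*4 + ILF*10 + EIF*7
UFP = 16*4 + 7*5 + 6*4 + 4*10 + 7*7
UFP = 64 + 35 + 24 + 40 + 49
UFP = 212

212


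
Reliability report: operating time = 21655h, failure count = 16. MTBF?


Formula: MTBF = Total operating time / Number of failures
MTBF = 21655 / 16
MTBF = 1353.44 hours

1353.44 hours


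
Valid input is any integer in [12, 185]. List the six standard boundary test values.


Range: [12, 185]
Boundaries: just below min, min, min+1, max-1, max, just above max
Values: [11, 12, 13, 184, 185, 186]

[11, 12, 13, 184, 185, 186]


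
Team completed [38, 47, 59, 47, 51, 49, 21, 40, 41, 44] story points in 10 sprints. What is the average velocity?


Formula: Avg velocity = Total points / Number of sprints
Points: [38, 47, 59, 47, 51, 49, 21, 40, 41, 44]
Sum = 38 + 47 + 59 + 47 + 51 + 49 + 21 + 40 + 41 + 44 = 437
Avg velocity = 437 / 10 = 43.7 points/sprint

43.7 points/sprint


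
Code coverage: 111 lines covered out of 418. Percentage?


Coverage = covered / total * 100
Coverage = 111 / 418 * 100
Coverage = 26.56%

26.56%


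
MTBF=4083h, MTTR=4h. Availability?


Availability = MTBF / (MTBF + MTTR)
Availability = 4083 / (4083 + 4)
Availability = 4083 / 4087
Availability = 99.9021%

99.9021%


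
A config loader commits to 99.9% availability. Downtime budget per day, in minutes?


Formula: allowed downtime = period * (100 - SLA) / 100
Period (day) = 1440 minutes
Unavailability fraction = (100 - 99.9) / 100
Allowed downtime = 1440 * (100 - 99.9) / 100
Allowed downtime = 1.44 minutes

1.44 minutes


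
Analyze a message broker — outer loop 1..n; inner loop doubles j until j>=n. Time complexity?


Reasoning: linear outer times logarithmic inner
Complexity: O(n log n)

O(n log n)


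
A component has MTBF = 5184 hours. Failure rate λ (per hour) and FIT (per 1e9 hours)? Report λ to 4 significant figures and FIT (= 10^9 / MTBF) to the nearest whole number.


Formula: λ = 1 / MTBF; FIT = λ × 1e9 = 1e9 / MTBF
λ = 1 / 5184 ≈ 1.929e-04 failures/hour
FIT = 1e9 / 5184 ≈ 192901 failures per 1e9 hours (nearest whole number)

λ = 1.929e-04 /h, FIT = 192901


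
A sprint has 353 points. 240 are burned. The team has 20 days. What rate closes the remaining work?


Formula: Required rate = Remaining points / Days left
Remaining = 353 - 240 = 113 points
Required rate = 113 / 20 = 5.65 points/day

5.65 points/day


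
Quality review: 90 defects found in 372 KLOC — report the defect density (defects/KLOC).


Defect density = defects / KLOC
Defect density = 90 / 372
Defect density = 0.242 defects/KLOC

0.242 defects/KLOC


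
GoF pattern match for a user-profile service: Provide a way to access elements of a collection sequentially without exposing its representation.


This matches the Iterator pattern

Iterator


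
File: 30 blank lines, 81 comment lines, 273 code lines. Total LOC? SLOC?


Total LOC = blank + comment + code
Total LOC = 30 + 81 + 273 = 384
SLOC (source only) = code = 273

Total LOC: 384, SLOC: 273


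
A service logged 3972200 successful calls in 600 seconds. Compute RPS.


Formula: throughput = requests / seconds
throughput = 3972200 / 600
throughput = 6620.33 requests/second

6620.33 requests/second


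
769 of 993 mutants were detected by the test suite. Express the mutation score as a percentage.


Mutation score = killed / total * 100
Mutation score = 769 / 993 * 100
Mutation score = 77.44%

77.44%


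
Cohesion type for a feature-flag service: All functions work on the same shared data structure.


Reasoning: Functions share data
Type: Communicational cohesion

Communicational cohesion


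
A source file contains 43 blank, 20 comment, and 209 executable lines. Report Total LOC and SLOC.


Total LOC = blank + comment + code
Total LOC = 43 + 20 + 209 = 272
SLOC (source only) = code = 209

Total LOC: 272, SLOC: 209


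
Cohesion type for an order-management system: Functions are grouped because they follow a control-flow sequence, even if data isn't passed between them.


Reasoning: Grouped by order of execution within a routine, not by data flow
Type: Procedural cohesion

Procedural cohesion


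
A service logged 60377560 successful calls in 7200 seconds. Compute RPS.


Formula: throughput = requests / seconds
throughput = 60377560 / 7200
throughput = 8385.77 requests/second

8385.77 requests/second


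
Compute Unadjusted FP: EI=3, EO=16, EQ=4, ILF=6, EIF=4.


UFP = EI*4 + EO*5 + EQ*4 + ILF*10 + EIF*7
UFP = 3*4 + 16*5 + 4*4 + 6*10 + 4*7
UFP = 12 + 80 + 16 + 60 + 28
UFP = 196

196


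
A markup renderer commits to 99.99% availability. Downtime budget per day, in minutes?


Formula: allowed downtime = period * (100 - SLA) / 100
Period (day) = 1440 minutes
Unavailability fraction = (100 - 99.99) / 100
Allowed downtime = 1440 * (100 - 99.99) / 100
Allowed downtime = 0.144 minutes

0.144 minutes


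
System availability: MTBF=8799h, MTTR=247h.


Availability = MTBF / (MTBF + MTTR)
Availability = 8799 / (8799 + 247)
Availability = 8799 / 9046
Availability = 97.2695%

97.2695%


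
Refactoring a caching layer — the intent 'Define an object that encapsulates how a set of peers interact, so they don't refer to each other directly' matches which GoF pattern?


This matches the Mediator pattern

Mediator


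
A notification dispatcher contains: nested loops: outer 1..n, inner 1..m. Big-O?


Reasoning: product of independent bounds
Complexity: O(n*m)

O(n*m)


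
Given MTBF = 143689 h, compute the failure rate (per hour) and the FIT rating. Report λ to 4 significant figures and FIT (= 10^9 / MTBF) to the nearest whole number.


Formula: λ = 1 / MTBF; FIT = λ × 1e9 = 1e9 / MTBF
λ = 1 / 143689 ≈ 6.959e-06 failures/hour
FIT = 1e9 / 143689 ≈ 6959 failures per 1e9 hours (nearest whole number)

λ = 6.959e-06 /h, FIT = 6959


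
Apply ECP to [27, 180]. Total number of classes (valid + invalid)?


Valid range: [27, 180]
Class 1: x < 27 — invalid
Class 2: 27 ≤ x ≤ 180 — valid
Class 3: x > 180 — invalid
Total equivalence classes: 3

3 equivalence classes


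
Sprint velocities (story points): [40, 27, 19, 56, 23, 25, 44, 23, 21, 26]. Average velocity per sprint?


Formula: Avg velocity = Total points / Number of sprints
Points: [40, 27, 19, 56, 23, 25, 44, 23, 21, 26]
Sum = 40 + 27 + 19 + 56 + 23 + 25 + 44 + 23 + 21 + 26 = 304
Avg velocity = 304 / 10 = 30.4 points/sprint

30.4 points/sprint


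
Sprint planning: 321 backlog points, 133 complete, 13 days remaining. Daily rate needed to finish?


Formula: Required rate = Remaining points / Days left
Remaining = 321 - 133 = 188 points
Required rate = 188 / 13 = 14.46 points/day

14.46 points/day


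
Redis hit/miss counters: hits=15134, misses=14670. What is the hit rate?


Formula: hit rate = hits / (hits + misses) * 100
hit rate = 15134 / (15134 + 14670) * 100
hit rate = 15134 / 29804 * 100
hit rate = 50.78%

50.78%


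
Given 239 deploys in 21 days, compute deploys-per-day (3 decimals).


Formula: deployments per day = releases / days
= 239 / 21
= 11.381 deploys/day
(equivalently, 79.67 deploys/week)

11.381 deploys/day


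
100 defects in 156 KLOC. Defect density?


Defect density = defects / KLOC
Defect density = 100 / 156
Defect density = 0.641 defects/KLOC

0.641 defects/KLOC


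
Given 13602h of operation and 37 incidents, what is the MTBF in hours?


Formula: MTBF = Total operating time / Number of failures
MTBF = 13602 / 37
MTBF = 367.62 hours

367.62 hours


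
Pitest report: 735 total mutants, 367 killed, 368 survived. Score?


Mutation score = killed / total * 100
Mutation score = 367 / 735 * 100
Mutation score = 49.93%

49.93%


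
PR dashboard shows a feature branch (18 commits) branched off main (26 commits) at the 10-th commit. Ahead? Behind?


Common ancestor: commit #10
feature commits after divergence: 18 - 10 = 8
main commits after divergence: 26 - 10 = 16
feature is 8 commits ahead of main
main is 16 commits ahead of feature

feature ahead: 8, main ahead: 16


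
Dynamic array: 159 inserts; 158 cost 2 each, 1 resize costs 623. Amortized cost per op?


Formula: Amortized cost = Total cost / Operations
Total cost = (158 * 2) + (1 * 623)
Total cost = 316 + 623 = 939
Amortized = 939 / 159 = 5.9057

5.9057


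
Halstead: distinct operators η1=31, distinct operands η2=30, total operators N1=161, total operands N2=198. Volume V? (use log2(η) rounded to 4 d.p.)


Formula: V = N * log2(η), where N = N1 + N2 and η = η1 + η2
η = 31 + 30 = 61
N = 161 + 198 = 359
log2(61) ≈ 5.9307
V = 359 * 5.9307 = 2129.12

2129.12


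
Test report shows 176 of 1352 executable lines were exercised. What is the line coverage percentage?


Coverage = covered / total * 100
Coverage = 176 / 1352 * 100
Coverage = 13.02%

13.02%


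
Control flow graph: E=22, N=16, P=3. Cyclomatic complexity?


Formula: V(G) = E - N + 2P
V(G) = 22 - 16 + 2*3
V(G) = 6 + 6
V(G) = 12

12


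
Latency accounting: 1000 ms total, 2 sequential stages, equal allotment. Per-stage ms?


Formula: per_stage = total_budget / stages
per_stage = 1000 / 2
per_stage = 500.0 ms

500.0 ms


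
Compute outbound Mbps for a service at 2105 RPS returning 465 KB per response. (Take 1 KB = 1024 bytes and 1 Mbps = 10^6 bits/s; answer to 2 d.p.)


Formula: Mbps = payload_bytes * RPS * 8 / 1e6
Payload per request = 465 KB = 465 * 1024 = 476160 bytes
Total bytes/sec = 476160 * 2105 = 1002316800
Total bits/sec = 1002316800 * 8 = 8018534400
Mbps = 8018534400 / 1e6 = 8018.53

8018.53 Mbps


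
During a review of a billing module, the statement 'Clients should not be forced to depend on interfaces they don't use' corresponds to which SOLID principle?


This describes the Interface Segregation Principle (ISP)

Interface Segregation Principle (ISP)


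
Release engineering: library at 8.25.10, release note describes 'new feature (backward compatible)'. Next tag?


Current: 8.25.10
Change category: 'new feature (backward compatible)' → minor bump
SemVer rule: minor bump → increment MINOR, reset PATCH to 0 (MAJOR unchanged)
New: 8.26.0

8.26.0


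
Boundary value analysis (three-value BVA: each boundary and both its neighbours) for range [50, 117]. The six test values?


Range: [50, 117]
Boundaries: just below min, min, min+1, max-1, max, just above max
Values: [49, 50, 51, 116, 117, 118]

[49, 50, 51, 116, 117, 118]


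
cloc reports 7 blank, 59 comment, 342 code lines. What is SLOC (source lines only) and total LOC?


Total LOC = blank + comment + code
Total LOC = 7 + 59 + 342 = 408
SLOC (source only) = code = 342

Total LOC: 408, SLOC: 342


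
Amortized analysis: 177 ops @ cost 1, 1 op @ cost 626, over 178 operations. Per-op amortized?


Formula: Amortized cost = Total cost / Operations
Total cost = (177 * 1) + (1 * 626)
Total cost = 177 + 626 = 803
Amortized = 803 / 178 = 4.5112

4.5112


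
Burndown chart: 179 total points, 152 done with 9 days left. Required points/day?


Formula: Required rate = Remaining points / Days left
Remaining = 179 - 152 = 27 points
Required rate = 27 / 9 = 3.0 points/day

3.0 points/day


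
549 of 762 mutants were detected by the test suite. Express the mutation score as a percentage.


Mutation score = killed / total * 100
Mutation score = 549 / 762 * 100
Mutation score = 72.05%

72.05%


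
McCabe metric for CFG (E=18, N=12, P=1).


Formula: V(G) = E - N + 2P
V(G) = 18 - 12 + 2*1
V(G) = 6 + 2
V(G) = 8

8


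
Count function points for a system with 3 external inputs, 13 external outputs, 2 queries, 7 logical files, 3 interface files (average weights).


UFP = EI*4 + EO*5 + EQ*4 + ILF*10 + EIF*7
UFP = 3*4 + 13*5 + 2*4 + 7*10 + 3*7
UFP = 12 + 65 + 8 + 70 + 21
UFP = 176

176


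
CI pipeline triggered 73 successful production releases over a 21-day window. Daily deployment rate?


Formula: deployments per day = releases / days
= 73 / 21
= 3.476 deploys/day
(equivalently, 24.33 deploys/week)

3.476 deploys/day


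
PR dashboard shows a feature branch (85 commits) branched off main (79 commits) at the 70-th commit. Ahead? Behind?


Common ancestor: commit #70
feature commits after divergence: 85 - 70 = 15
main commits after divergence: 79 - 70 = 9
feature is 15 commits ahead of main
main is 9 commits ahead of feature

feature ahead: 15, main ahead: 9


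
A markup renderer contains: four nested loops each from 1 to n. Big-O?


Reasoning: four levels of nesting
Complexity: O(n^4)

O(n^4)


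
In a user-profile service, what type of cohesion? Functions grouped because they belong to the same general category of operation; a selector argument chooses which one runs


Reasoning: Grouped by category of activity, not by data or sequence
Type: Logical cohesion

Logical cohesion


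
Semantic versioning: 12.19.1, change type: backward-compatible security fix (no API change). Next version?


Current: 12.19.1
Change category: 'backward-compatible security fix (no API change)' → patch bump
SemVer rule: patch bump → increment PATCH (MAJOR and MINOR unchanged)
New: 12.19.2

12.19.2


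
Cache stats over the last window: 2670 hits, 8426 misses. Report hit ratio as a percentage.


Formula: hit rate = hits / (hits + misses) * 100
hit rate = 2670 / (2670 + 8426) * 100
hit rate = 2670 / 11096 * 100
hit rate = 24.06%

24.06%


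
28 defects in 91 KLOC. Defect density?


Defect density = defects / KLOC
Defect density = 28 / 91
Defect density = 0.308 defects/KLOC

0.308 defects/KLOC


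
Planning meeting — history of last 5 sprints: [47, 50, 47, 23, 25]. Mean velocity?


Formula: Avg velocity = Total points / Number of sprints
Points: [47, 50, 47, 23, 25]
Sum = 47 + 50 + 47 + 23 + 25 = 192
Avg velocity = 192 / 5 = 38.4 points/sprint

38.4 points/sprint


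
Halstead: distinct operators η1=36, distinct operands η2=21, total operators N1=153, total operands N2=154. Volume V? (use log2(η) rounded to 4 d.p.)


Formula: V = N * log2(η), where N = N1 + N2 and η = η1 + η2
η = 36 + 21 = 57
N = 153 + 154 = 307
log2(57) ≈ 5.8329
V = 307 * 5.8329 = 1790.70

1790.70


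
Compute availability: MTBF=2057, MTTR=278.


Availability = MTBF / (MTBF + MTTR)
Availability = 2057 / (2057 + 278)
Availability = 2057 / 2335
Availability = 88.0942%

88.0942%


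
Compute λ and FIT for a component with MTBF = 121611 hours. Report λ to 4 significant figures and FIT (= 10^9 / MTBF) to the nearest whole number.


Formula: λ = 1 / MTBF; FIT = λ × 1e9 = 1e9 / MTBF
λ = 1 / 121611 ≈ 8.223e-06 failures/hour
FIT = 1e9 / 121611 ≈ 8223 failures per 1e9 hours (nearest whole number)

λ = 8.223e-06 /h, FIT = 8223


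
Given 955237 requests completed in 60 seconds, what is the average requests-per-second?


Formula: throughput = requests / seconds
throughput = 955237 / 60
throughput = 15920.62 requests/second

15920.62 requests/second


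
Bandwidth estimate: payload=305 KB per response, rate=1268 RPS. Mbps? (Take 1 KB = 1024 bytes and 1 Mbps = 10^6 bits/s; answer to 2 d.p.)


Formula: Mbps = payload_bytes * RPS * 8 / 1e6
Payload per request = 305 KB = 305 * 1024 = 312320 bytes
Total bytes/sec = 312320 * 1268 = 396021760
Total bits/sec = 396021760 * 8 = 3168174080
Mbps = 3168174080 / 1e6 = 3168.17

3168.17 Mbps


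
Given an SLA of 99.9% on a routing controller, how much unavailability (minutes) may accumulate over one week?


Formula: allowed downtime = period * (100 - SLA) / 100
Period (week) = 10080 minutes
Unavailability fraction = (100 - 99.9) / 100
Allowed downtime = 10080 * (100 - 99.9) / 100
Allowed downtime = 10.08 minutes

10.08 minutes


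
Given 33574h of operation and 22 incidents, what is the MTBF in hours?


Formula: MTBF = Total operating time / Number of failures
MTBF = 33574 / 22
MTBF = 1526.09 hours

1526.09 hours


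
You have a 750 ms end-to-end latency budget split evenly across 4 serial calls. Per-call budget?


Formula: per_stage = total_budget / stages
per_stage = 750 / 4
per_stage = 187.5 ms

187.5 ms


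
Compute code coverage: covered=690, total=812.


Coverage = covered / total * 100
Coverage = 690 / 812 * 100
Coverage = 84.98%

84.98%


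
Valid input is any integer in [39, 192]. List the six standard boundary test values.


Range: [39, 192]
Boundaries: just below min, min, min+1, max-1, max, just above max
Values: [38, 39, 40, 191, 192, 193]

[38, 39, 40, 191, 192, 193]


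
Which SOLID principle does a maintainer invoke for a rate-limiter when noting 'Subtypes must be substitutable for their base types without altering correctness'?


This describes the Liskov Substitution Principle (LSP)

Liskov Substitution Principle (LSP)


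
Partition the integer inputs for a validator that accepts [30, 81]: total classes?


Valid range: [30, 81]
Class 1: x < 30 — invalid
Class 2: 30 ≤ x ≤ 81 — valid
Class 3: x > 81 — invalid
Total equivalence classes: 3

3 equivalence classes


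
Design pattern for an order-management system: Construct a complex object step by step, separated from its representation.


This matches the Builder pattern

Builder


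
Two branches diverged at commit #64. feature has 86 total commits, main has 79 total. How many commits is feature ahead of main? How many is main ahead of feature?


Common ancestor: commit #64
feature commits after divergence: 86 - 64 = 22
main commits after divergence: 79 - 64 = 15
feature is 22 commits ahead of main
main is 15 commits ahead of feature

feature ahead: 22, main ahead: 15


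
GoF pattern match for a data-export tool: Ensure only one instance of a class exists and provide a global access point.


This matches the Singleton pattern

Singleton


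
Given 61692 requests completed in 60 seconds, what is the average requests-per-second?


Formula: throughput = requests / seconds
throughput = 61692 / 60
throughput = 1028.2 requests/second

1028.2 requests/second


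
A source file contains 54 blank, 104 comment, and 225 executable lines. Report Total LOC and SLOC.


Total LOC = blank + comment + code
Total LOC = 54 + 104 + 225 = 383
SLOC (source only) = code = 225

Total LOC: 383, SLOC: 225


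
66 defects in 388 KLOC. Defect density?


Defect density = defects / KLOC
Defect density = 66 / 388
Defect density = 0.17 defects/KLOC

0.17 defects/KLOC


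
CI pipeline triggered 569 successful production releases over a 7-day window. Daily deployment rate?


Formula: deployments per day = releases / days
= 569 / 7
= 81.286 deploys/day
(equivalently, 569.0 deploys/week)

81.286 deploys/day


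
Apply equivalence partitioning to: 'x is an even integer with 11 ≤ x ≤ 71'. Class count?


Constraint: even integers in [11, 71]
Class 1: x < 11 — out-of-range invalid
Class 2: x in [11,71] but odd — wrong type invalid
Class 3: x in [11,71] and even — valid
Class 4: x > 71 — out-of-range invalid
Total equivalence classes: 4

4 equivalence classes


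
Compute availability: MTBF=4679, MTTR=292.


Availability = MTBF / (MTBF + MTTR)
Availability = 4679 / (4679 + 292)
Availability = 4679 / 4971
Availability = 94.1259%

94.1259%


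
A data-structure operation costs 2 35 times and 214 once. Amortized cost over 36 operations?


Formula: Amortized cost = Total cost / Operations
Total cost = (35 * 2) + (1 * 214)
Total cost = 70 + 214 = 284
Amortized = 284 / 36 = 7.8889

7.8889


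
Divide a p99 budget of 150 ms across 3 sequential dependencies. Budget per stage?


Formula: per_stage = total_budget / stages
per_stage = 150 / 3
per_stage = 50.0 ms

50.0 ms


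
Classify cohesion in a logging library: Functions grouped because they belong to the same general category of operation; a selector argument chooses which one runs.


Reasoning: Grouped by category of activity, not by data or sequence
Type: Logical cohesion

Logical cohesion


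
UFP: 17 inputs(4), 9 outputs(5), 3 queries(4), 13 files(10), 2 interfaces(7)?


UFP = EI*4 + EO*5 + EQ*4 + ILF*10 + EIF*7
UFP = 17*4 + 9*5 + 3*4 + 13*10 + 2*7
UFP = 68 + 45 + 12 + 130 + 14
UFP = 269

269


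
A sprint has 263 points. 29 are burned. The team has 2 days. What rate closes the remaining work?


Formula: Required rate = Remaining points / Days left
Remaining = 263 - 29 = 234 points
Required rate = 234 / 2 = 117.0 points/day

117.0 points/day


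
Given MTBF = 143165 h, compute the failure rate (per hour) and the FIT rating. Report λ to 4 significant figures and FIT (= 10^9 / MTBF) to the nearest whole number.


Formula: λ = 1 / MTBF; FIT = λ × 1e9 = 1e9 / MTBF
λ = 1 / 143165 ≈ 6.985e-06 failures/hour
FIT = 1e9 / 143165 ≈ 6985 failures per 1e9 hours (nearest whole number)

λ = 6.985e-06 /h, FIT = 6985


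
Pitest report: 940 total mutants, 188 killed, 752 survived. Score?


Mutation score = killed / total * 100
Mutation score = 188 / 940 * 100
Mutation score = 20.0%

20.0%


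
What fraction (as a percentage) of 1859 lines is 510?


Coverage = covered / total * 100
Coverage = 510 / 1859 * 100
Coverage = 27.43%

27.43%


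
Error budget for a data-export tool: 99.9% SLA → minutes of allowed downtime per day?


Formula: allowed downtime = period * (100 - SLA) / 100
Period (day) = 1440 minutes
Unavailability fraction = (100 - 99.9) / 100
Allowed downtime = 1440 * (100 - 99.9) / 100
Allowed downtime = 1.44 minutes

1.44 minutes


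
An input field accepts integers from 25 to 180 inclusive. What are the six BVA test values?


Range: [25, 180]
Boundaries: just below min, min, min+1, max-1, max, just above max
Values: [24, 25, 26, 179, 180, 181]

[24, 25, 26, 179, 180, 181]


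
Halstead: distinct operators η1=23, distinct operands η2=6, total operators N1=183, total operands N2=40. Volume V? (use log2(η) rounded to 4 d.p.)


Formula: V = N * log2(η), where N = N1 + N2 and η = η1 + η2
η = 23 + 6 = 29
N = 183 + 40 = 223
log2(29) ≈ 4.8580
V = 223 * 4.8580 = 1083.33

1083.33


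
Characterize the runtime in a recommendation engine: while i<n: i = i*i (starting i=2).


Reasoning: squaring drives double-exponential growth; iterations ~ log log n
Complexity: O(log log n)

O(log log n)


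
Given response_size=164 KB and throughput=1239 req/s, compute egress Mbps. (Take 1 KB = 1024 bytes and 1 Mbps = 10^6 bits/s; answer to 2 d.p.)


Formula: Mbps = payload_bytes * RPS * 8 / 1e6
Payload per request = 164 KB = 164 * 1024 = 167936 bytes
Total bytes/sec = 167936 * 1239 = 208072704
Total bits/sec = 208072704 * 8 = 1664581632
Mbps = 1664581632 / 1e6 = 1664.58

1664.58 Mbps


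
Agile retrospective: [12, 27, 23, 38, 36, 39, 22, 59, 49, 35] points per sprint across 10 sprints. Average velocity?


Formula: Avg velocity = Total points / Number of sprints
Points: [12, 27, 23, 38, 36, 39, 22, 59, 49, 35]
Sum = 12 + 27 + 23 + 38 + 36 + 39 + 22 + 59 + 49 + 35 = 340
Avg velocity = 340 / 10 = 34.0 points/sprint

34.0 points/sprint


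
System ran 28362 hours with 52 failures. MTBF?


Formula: MTBF = Total operating time / Number of failures
MTBF = 28362 / 52
MTBF = 545.42 hours

545.42 hours


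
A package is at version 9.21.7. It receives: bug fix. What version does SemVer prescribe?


Current: 9.21.7
Change category: 'bug fix' → patch bump
SemVer rule: patch bump → increment PATCH (MAJOR and MINOR unchanged)
New: 9.21.8

9.21.8


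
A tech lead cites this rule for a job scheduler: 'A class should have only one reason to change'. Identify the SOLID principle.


This describes the Single Responsibility Principle (SRP)

Single Responsibility Principle (SRP)


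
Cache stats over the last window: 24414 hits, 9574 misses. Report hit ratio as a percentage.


Formula: hit rate = hits / (hits + misses) * 100
hit rate = 24414 / (24414 + 9574) * 100
hit rate = 24414 / 33988 * 100
hit rate = 71.83%

71.83%


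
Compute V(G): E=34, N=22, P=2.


Formula: V(G) = E - N + 2P
V(G) = 34 - 22 + 2*2
V(G) = 12 + 4
V(G) = 16

16


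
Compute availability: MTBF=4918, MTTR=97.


Availability = MTBF / (MTBF + MTTR)
Availability = 4918 / (4918 + 97)
Availability = 4918 / 5015
Availability = 98.0658%

98.0658%


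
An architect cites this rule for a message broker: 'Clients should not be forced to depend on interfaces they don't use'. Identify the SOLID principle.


This describes the Interface Segregation Principle (ISP)

Interface Segregation Principle (ISP)


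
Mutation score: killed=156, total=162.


Mutation score = killed / total * 100
Mutation score = 156 / 162 * 100
Mutation score = 96.3%

96.3%


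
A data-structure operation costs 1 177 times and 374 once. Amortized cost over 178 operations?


Formula: Amortized cost = Total cost / Operations
Total cost = (177 * 1) + (1 * 374)
Total cost = 177 + 374 = 551
Amortized = 551 / 178 = 3.0955

3.0955


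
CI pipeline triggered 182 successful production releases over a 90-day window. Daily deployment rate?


Formula: deployments per day = releases / days
= 182 / 90
= 2.022 deploys/day
(equivalently, 14.16 deploys/week)

2.022 deploys/day


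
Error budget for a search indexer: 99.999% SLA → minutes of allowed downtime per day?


Formula: allowed downtime = period * (100 - SLA) / 100
Period (day) = 1440 minutes
Unavailability fraction = (100 - 99.999) / 100
Allowed downtime = 1440 * (100 - 99.999) / 100
Allowed downtime = 0.0144 minutes

0.0144 minutes


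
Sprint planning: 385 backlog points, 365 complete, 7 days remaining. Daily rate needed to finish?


Formula: Required rate = Remaining points / Days left
Remaining = 385 - 365 = 20 points
Required rate = 20 / 7 = 2.86 points/day

2.86 points/day


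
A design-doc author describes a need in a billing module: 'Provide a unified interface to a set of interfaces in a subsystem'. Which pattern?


This matches the Facade pattern

Facade


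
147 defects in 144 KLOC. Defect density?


Defect density = defects / KLOC
Defect density = 147 / 144
Defect density = 1.021 defects/KLOC

1.021 defects/KLOC


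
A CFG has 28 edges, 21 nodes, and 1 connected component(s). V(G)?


Formula: V(G) = E - N + 2P
V(G) = 28 - 21 + 2*1
V(G) = 7 + 2
V(G) = 9

9


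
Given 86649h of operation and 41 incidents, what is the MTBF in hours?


Formula: MTBF = Total operating time / Number of failures
MTBF = 86649 / 41
MTBF = 2113.39 hours

2113.39 hours


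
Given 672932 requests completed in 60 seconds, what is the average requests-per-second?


Formula: throughput = requests / seconds
throughput = 672932 / 60
throughput = 11215.53 requests/second

11215.53 requests/second


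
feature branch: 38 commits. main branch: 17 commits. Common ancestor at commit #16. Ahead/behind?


Common ancestor: commit #16
feature commits after divergence: 38 - 16 = 22
main commits after divergence: 17 - 16 = 1
feature is 22 commits ahead of main
main is 1 commits ahead of feature

feature ahead: 22, main ahead: 1


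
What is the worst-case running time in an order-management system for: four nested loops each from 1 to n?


Reasoning: four levels of nesting
Complexity: O(n^4)

O(n^4)


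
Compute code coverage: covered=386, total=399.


Coverage = covered / total * 100
Coverage = 386 / 399 * 100
Coverage = 96.74%

96.74%


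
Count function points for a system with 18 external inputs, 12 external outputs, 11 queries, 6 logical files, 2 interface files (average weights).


UFP = EI*4 + EO*5 + EQ*4 + ILF*10 + EIF*7
UFP = 18*4 + 12*5 + 11*4 + 6*10 + 2*7
UFP = 72 + 60 + 44 + 60 + 14
UFP = 250

250


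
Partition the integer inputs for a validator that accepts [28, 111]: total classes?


Valid range: [28, 111]
Class 1: x < 28 — invalid
Class 2: 28 ≤ x ≤ 111 — valid
Class 3: x > 111 — invalid
Total equivalence classes: 3

3 equivalence classes


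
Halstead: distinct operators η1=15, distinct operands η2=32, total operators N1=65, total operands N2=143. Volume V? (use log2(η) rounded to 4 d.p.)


Formula: V = N * log2(η), where N = N1 + N2 and η = η1 + η2
η = 15 + 32 = 47
N = 65 + 143 = 208
log2(47) ≈ 5.5546
V = 208 * 5.5546 = 1155.36

1155.36


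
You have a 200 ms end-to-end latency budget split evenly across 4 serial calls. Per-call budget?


Formula: per_stage = total_budget / stages
per_stage = 200 / 4
per_stage = 50.0 ms

50.0 ms


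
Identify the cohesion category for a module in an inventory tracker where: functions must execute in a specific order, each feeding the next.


Reasoning: Output of one is input to next
Type: Sequential cohesion

Sequential cohesion


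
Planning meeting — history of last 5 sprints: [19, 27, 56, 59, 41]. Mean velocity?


Formula: Avg velocity = Total points / Number of sprints
Points: [19, 27, 56, 59, 41]
Sum = 19 + 27 + 56 + 59 + 41 = 202
Avg velocity = 202 / 5 = 40.4 points/sprint

40.4 points/sprint
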